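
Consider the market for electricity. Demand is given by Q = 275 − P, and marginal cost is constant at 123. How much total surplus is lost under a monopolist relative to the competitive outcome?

DWL = 2888

Inverting demand: P = 275 − Q.
Under competition P = MC = 123, so Q = (275 − 123)/1 = 152.
The monopolist equates marginal revenue to marginal cost: 275 − 2Q = 123, so Q = 76. From demand, P = 199.
DWL is the triangle between Q = 76 and Q = 152: ½·(152 − 76)·(199 − 123) = 2888.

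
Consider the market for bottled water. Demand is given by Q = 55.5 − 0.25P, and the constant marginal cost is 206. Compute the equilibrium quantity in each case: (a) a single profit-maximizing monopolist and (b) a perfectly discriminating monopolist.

Monopoly: Q = 2; Perfect PD: Q = 4

Inverting demand: P = 222 − 4Q.
The monopolist equates marginal revenue to marginal cost: 222 − 8Q = 206, so Q = 2. From demand, P = 214.
With perfect price discrimination, output is the efficient level Q = 4 (where demand meets MC), but every buyer pays their willingness to pay: CS = 0 and PS = total surplus.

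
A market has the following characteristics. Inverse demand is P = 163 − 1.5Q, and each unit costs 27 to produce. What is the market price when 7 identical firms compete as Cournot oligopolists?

In a 7-firm Cournot equilibrium, symmetry and the first-order condition give q = (163 − 27)/(12) = 34/3. So Q = 238/3 and P = 44.

P = 44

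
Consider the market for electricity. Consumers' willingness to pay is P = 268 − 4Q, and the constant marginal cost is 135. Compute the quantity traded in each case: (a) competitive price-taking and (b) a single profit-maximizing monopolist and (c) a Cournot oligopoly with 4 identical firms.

Competition: Q = 33.25; Monopoly: Q = 16.625; Cournot: Q = 26.6

Perfect competition: P = MC = 135, so 268 − 4Q = 135 and Q = 33.25.
A monopolist chooses Q where MR = MC. MR = 268 − 8Q; setting this equal to 135 gives Q = 16.625 and P = 201.5.
With 4 symmetric Cournot firms, each firm's FOC gives 268 − 20q = 135, so q = 6.65, Q = 4·6.65 = 26.6, and P = 161.6.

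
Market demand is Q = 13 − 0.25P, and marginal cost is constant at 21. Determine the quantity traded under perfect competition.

Inverting demand: P = 52 − 4Q.
Under competition P = MC = 21, so Q = (52 − 21)/4 = 7.75.

Q = 7.75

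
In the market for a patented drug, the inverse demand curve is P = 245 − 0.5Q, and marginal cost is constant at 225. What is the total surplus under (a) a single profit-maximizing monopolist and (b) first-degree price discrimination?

Monopoly: TS = 300; Perfect PD: TS = 400

The monopolist equates marginal revenue to marginal cost: 245 − Q = 225, so Q = 20. From demand, P = 235.
CS = ½·(245 − 235)·20 = 100; PS = (235 − 225)·20 = 200; TS = 300.
With perfect price discrimination, output is the efficient level Q = 40 (where demand meets MC), but every buyer pays their willingness to pay: CS = 0 and PS = total surplus.
TS = 400 (equal to competitive TS).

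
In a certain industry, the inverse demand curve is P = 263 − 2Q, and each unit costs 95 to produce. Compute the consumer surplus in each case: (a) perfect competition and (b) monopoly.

Competitive firms price at marginal cost: P = 95, giving Q = 84.
CS = ½·(263 − 95)·84 = 7056.
Monopoly sets MR = MC: 263 − 4Q = 95 ⇒ Q = 42, P = 263 − 2·42 = 179.
CS = ½·(263 − 179)·42 = 1764.

Competition: CS = 7056; Monopoly: CS = 1764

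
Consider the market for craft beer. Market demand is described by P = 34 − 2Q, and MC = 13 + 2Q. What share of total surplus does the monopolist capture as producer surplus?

Monopoly sets MR = MC: 34 − 4Q = 13 + 2Q ⇒ Q = 3.5, P = 34 − 2·3.5 = 27.
CS = ½·(34 − 27)·3.5 = 12.25.
PS = P·Q − VC(Q) = 27·3.5 − (13·3.5 + ½·2·3.5²) = 36.75.
Share captured = PS/TS = 36.75/49 = 0.75.

PS/TS = 0.75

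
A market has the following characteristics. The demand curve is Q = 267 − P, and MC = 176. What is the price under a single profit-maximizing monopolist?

P = 221.5

Inverting demand: P = 267 − Q.
Monopoly sets MR = MC: 267 − 2Q = 176 ⇒ Q = 45.5, P = 267 − 45.5 = 221.5.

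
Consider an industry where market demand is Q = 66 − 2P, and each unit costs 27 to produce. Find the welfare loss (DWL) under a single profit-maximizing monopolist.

Inverting demand: P = 33 − 0.5Q.
Under competition P = MC = 27, so Q = (33 − 27)/0.5 = 12.
The monopolist equates marginal revenue to marginal cost: 33 − Q = 27, so Q = 6. From demand, P = 30.
DWL is the triangle between Q = 6 and Q = 12: ½·(12 − 6)·(30 − 27) = 9.

DWL = 9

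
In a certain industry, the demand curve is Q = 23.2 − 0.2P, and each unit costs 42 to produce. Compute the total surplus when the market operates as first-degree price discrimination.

Inverting demand: P = 116 − 5Q.
Under first-degree price discrimination the firm charges each unit its demand price and produces up to where P = MC, i.e. Q = 14.8. Consumer surplus is zero; producer surplus equals total surplus.
TS = 547.6 (equal to competitive TS).

TS = 547.6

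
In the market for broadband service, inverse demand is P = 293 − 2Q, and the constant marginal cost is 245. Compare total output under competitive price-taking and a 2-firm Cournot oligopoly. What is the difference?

Total output falls by 8

Competitive firms price at marginal cost: P = 245, giving Q = 24.
With 2 symmetric Cournot firms, each firm's FOC gives 293 − 6q = 245, so q = 8, Q = 2·8 = 16, and P = 261.
Change in total output: 16 − 24 = −8.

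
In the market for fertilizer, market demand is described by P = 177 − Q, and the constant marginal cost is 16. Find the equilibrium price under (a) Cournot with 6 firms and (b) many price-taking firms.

Cournot: P = 39; Competition: P = 16

In a 6-firm Cournot equilibrium, symmetry and the first-order condition give q = (177 − 16)/(7) = 23. So Q = 138 and P = 39.
Competitive firms price at marginal cost: P = 16, giving Q = 161.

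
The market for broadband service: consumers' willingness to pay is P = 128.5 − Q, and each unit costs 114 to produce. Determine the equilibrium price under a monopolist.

The monopolist equates marginal revenue to marginal cost: 128.5 − 2Q = 114, so Q = 7.25. From demand, P = 121.25.

P = 121.25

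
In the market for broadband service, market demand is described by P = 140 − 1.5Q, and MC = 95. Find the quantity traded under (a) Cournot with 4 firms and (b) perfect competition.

Cournot: Q = 24; Competition: Q = 30

In a 4-firm Cournot equilibrium, symmetry and the first-order condition give q = (140 − 95)/(7.5) = 6. So Q = 24 and P = 104.
Perfect competition: P = MC = 95, so 140 − 1.5Q = 95 and Q = 30.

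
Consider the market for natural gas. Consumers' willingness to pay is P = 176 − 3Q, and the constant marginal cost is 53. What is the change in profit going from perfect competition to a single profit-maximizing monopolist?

Competitive firms price at marginal cost: P = 53, giving Q = 41.
Profit = (53 − 53)·41 = 0.
The monopolist equates marginal revenue to marginal cost: 176 − 6Q = 53, so Q = 20.5. From demand, P = 114.5.
Profit = (114.5 − 53)·20.5 = 1260.75.
Change in profit: 1260.75 − 0 = 1260.75.

Profit rises by 1260.75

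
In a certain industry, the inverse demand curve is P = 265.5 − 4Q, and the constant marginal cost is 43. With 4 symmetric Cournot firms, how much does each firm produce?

With 4 symmetric Cournot firms, each firm's FOC gives 265.5 − 20q = 43, so q = 11.125, Q = 4·11.125 = 44.5, and P = 87.5.

q_i = 11.125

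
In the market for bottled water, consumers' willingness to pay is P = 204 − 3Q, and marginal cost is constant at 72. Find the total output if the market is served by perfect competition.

Q = 44

Perfect competition: P = MC = 72, so 204 − 3Q = 72 and Q = 44.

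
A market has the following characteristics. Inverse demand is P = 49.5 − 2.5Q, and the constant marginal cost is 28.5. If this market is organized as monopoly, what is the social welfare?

TS = 66.15

The monopolist equates marginal revenue to marginal cost: 49.5 − 5Q = 28.5, so Q = 4.2. From demand, P = 39.
CS = ½·(49.5 − 39)·4.2 = 22.05; PS = (39 − 28.5)·4.2 = 44.1; TS = 66.15.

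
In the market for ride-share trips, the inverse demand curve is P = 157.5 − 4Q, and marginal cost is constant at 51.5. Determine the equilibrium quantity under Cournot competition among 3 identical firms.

Q = 19.875

With 3 symmetric Cournot firms, each firm's FOC gives 157.5 − 16q = 51.5, so q = 6.625, Q = 3·6.625 = 19.875, and P = 78.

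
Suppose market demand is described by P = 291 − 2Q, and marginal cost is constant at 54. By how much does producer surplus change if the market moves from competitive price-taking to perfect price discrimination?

Under competition P = MC = 54, so Q = (291 − 54)/2 = 118.5.
PS = (54 − 54)·118.5 = 0.
Under first-degree price discrimination the firm charges each unit its demand price and produces up to where P = MC, i.e. Q = 118.5. Consumer surplus is zero; producer surplus equals total surplus.
PS = ½·(291 − 54)·118.5 = 14042.25.
Change in producer surplus: 14042.25 − 0 = 14042.25.

Producer surplus rises by 14042.25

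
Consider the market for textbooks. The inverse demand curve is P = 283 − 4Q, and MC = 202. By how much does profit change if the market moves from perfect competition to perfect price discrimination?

Under competition P = MC = 202, so Q = (283 − 202)/4 = 20.25.
Profit = (202 − 202)·20.25 = 0.
Under first-degree price discrimination the firm charges each unit its demand price and produces up to where P = MC, i.e. Q = 20.25. Consumer surplus is zero; producer surplus equals total surplus.
PS equals the full surplus area, 820.125. Profit = 820.125 = 820.125.
Change in profit: 820.125 − 0 = 820.125.

Profit rises by 820.125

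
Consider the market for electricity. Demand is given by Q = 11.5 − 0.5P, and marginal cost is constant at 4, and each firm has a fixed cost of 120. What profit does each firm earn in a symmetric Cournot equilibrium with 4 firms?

π_i = −112.78

Inverting demand: P = 23 − 2Q.
In a 4-firm Cournot equilibrium, symmetry and the first-order condition give q = (23 − 4)/(10) = 1.9. So Q = 7.6 and P = 7.8.
Each firm's profit = (7.8 − 4)·1.9 − 120 = −112.78.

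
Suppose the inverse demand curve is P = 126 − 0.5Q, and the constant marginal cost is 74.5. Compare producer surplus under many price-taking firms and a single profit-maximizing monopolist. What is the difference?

Producer surplus rises by 1326.125

Perfect competition: P = MC = 74.5, so 126 − 0.5Q = 74.5 and Q = 103.
PS = (74.5 − 74.5)·103 = 0.
A monopolist chooses Q where MR = MC. MR = 126 − Q; setting this equal to 74.5 gives Q = 51.5 and P = 100.25.
PS = (100.25 − 74.5)·51.5 = 1326.125.
Change in producer surplus: 1326.125 − 0 = 1326.125.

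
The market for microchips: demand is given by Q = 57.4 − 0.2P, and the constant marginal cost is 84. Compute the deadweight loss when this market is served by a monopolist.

DWL = 1030.225

Inverting demand: P = 287 − 5Q.
Perfect competition: P = MC = 84, so 287 − 5Q = 84 and Q = 40.6.
The monopolist equates marginal revenue to marginal cost: 287 − 10Q = 84, so Q = 20.3. From demand, P = 185.5.
DWL is the triangle between Q = 20.3 and Q = 40.6: ½·(40.6 − 20.3)·(185.5 − 84) = 1030.225.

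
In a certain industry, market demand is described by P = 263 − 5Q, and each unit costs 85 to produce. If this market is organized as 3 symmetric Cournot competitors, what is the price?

Cournot with 3 identical firms: the symmetric best-response condition is 263 − 20q = 85. Each firm produces q = 8.9, total output Q = 26.7, price P = 129.5.

P = 129.5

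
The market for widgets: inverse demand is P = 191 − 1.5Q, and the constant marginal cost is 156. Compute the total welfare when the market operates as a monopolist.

The monopolist equates marginal revenue to marginal cost: 191 − 3Q = 156, so Q = 35/3. From demand, P = 173.5.
CS = ½·(191 − 173.5)·35/3 = 1225/12; PS = (173.5 − 156)·35/3 = 1225/6; TS = 306.25.

TS = 306.25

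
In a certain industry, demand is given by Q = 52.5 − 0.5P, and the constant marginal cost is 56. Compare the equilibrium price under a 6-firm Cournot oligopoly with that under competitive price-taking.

Inverting demand: P = 105 − 2Q.
With 6 symmetric Cournot firms, each firm's FOC gives 105 − 14q = 56, so q = 3.5, Q = 6·3.5 = 21, and P = 63.
Under competition P = MC = 56, so Q = (105 − 56)/2 = 24.5.

Cournot: P = 63; Competition: P = 56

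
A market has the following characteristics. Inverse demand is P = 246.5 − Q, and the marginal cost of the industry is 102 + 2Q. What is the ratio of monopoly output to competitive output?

A monopolist chooses Q where MR = MC. MR = 246.5 − 2Q; setting this equal to 102 + 2Q gives Q = 36.125 and P = 210.375.
Under competition P = MC: 246.5 − Q = 102 + 2Q ⇒ Q = 289/6, P = 595/3.
Ratio Q_m/Q_c = 36.125/(289/6) = 0.75.

Q_m/Q_c = 0.75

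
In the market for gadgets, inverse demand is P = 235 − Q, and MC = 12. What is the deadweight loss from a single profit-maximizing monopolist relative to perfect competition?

Perfect competition: P = MC = 12, so 235 − Q = 12 and Q = 223.
Monopoly sets MR = MC: 235 − 2Q = 12 ⇒ Q = 111.5, P = 235 − 111.5 = 123.5.
DWL is the triangle between Q = 111.5 and Q = 223: ½·(223 − 111.5)·(123.5 − 12) = 6216.125.

DWL = 6216.125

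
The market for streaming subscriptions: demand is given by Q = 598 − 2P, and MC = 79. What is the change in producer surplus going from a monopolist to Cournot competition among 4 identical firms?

Inverting demand: P = 299 − 0.5Q.
A monopolist chooses Q where MR = MC. MR = 299 − Q; setting this equal to 79 gives Q = 220 and P = 189.
PS = (189 − 79)·220 = 24200.
Cournot with 4 identical firms: the symmetric best-response condition is 299 − 2.5q = 79. Each firm produces q = 88, total output Q = 352, price P = 123.
PS = (123 − 79)·352 = 15488.
Change in producer surplus: 15488 − 24200 = −8712.

PS falls by 8712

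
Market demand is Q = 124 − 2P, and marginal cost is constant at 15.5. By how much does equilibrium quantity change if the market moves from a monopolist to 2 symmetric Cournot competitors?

Inverting demand: P = 62 − 0.5Q.
Monopoly sets MR = MC: 62 − Q = 15.5 ⇒ Q = 46.5, P = 62 − 0.5·46.5 = 38.75.
With 2 symmetric Cournot firms, each firm's FOC gives 62 − 1.5q = 15.5, so q = 31, Q = 2·31 = 62, and P = 31.
Change in equilibrium quantity: 62 − 46.5 = 15.5.

Q rises by 15.5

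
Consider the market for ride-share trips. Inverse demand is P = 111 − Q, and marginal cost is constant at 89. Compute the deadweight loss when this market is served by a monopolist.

Competitive firms price at marginal cost: P = 89, giving Q = 22.
A monopolist chooses Q where MR = MC. MR = 111 − 2Q; setting this equal to 89 gives Q = 11 and P = 100.
DWL is the triangle between Q = 11 and Q = 22: ½·(22 − 11)·(100 − 89) = 60.5.

DWL = 60.5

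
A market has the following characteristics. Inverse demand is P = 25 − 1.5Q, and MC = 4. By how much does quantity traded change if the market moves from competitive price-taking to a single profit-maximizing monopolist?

Competitive firms price at marginal cost: P = 4, giving Q = 14.
Monopoly sets MR = MC: 25 − 3Q = 4 ⇒ Q = 7, P = 25 − 1.5·7 = 14.5.
Change in quantity traded: 7 − 14 = −7.

Quantity traded falls by 7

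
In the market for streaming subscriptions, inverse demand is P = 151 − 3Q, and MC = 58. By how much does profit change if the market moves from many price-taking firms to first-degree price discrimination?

Profit rises by 1441.5

Perfect competition: P = MC = 58, so 151 − 3Q = 58 and Q = 31.
Profit = (58 − 58)·31 = 0.
Under first-degree price discrimination the firm charges each unit its demand price and produces up to where P = MC, i.e. Q = 31. Consumer surplus is zero; producer surplus equals total surplus.
PS equals the full surplus area, 1441.5. Profit = 1441.5 = 1441.5.
Change in profit: 1441.5 − 0 = 1441.5.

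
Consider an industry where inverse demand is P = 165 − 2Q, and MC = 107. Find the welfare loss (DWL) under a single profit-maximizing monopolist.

Competitive firms price at marginal cost: P = 107, giving Q = 29.
Monopoly sets MR = MC: 165 − 4Q = 107 ⇒ Q = 14.5, P = 165 − 2·14.5 = 136.
DWL is the triangle between Q = 14.5 and Q = 29: ½·(29 − 14.5)·(136 − 107) = 210.25.

DWL = 210.25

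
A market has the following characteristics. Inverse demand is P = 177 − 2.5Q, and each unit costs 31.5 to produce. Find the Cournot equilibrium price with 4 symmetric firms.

With 4 symmetric Cournot firms, each firm's FOC gives 177 − 12.5q = 31.5, so q = 11.64, Q = 4·11.64 = 46.56, and P = 60.6.

P = 60.6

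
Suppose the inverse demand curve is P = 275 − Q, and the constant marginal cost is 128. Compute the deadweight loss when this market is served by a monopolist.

DWL = 2701.125

Under competition P = MC = 128, so Q = (275 − 128)/1 = 147.
A monopolist chooses Q where MR = MC. MR = 275 − 2Q; setting this equal to 128 gives Q = 73.5 and P = 201.5.
DWL is the triangle between Q = 73.5 and Q = 147: ½·(147 − 73.5)·(201.5 − 128) = 2701.125.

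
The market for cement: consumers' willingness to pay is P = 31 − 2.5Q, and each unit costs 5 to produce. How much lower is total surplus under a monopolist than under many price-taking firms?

Competitive firms price at marginal cost: P = 5, giving Q = 10.4.
CS = ½·(31 − 5)·10.4 = 135.2; PS = (5 − 5)·10.4 = 0; TS = 135.2.
Monopoly sets MR = MC: 31 − 5Q = 5 ⇒ Q = 5.2, P = 31 − 2.5·5.2 = 18.
CS = ½·(31 − 18)·5.2 = 33.8; PS = (18 − 5)·5.2 = 67.6; TS = 101.4.
Change in total surplus: 101.4 − 135.2 = −33.8.

TS falls by 33.8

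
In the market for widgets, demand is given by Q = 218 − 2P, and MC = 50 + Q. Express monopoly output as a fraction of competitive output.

Q_m/Q_c = 0.75

Inverting demand: P = 109 − 0.5Q.
A monopolist chooses Q where MR = MC. MR = 109 − Q; setting this equal to 50 + Q gives Q = 29.5 and P = 94.25.
Under competition P = MC: 109 − 0.5Q = 50 + Q ⇒ Q = 118/3, P = 268/3.
Ratio Q_m/Q_c = 29.5/(118/3) = 0.75.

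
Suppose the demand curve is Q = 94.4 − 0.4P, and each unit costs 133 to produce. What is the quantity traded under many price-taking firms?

Q = 41.2

Inverting demand: P = 236 − 2.5Q.
Competitive firms price at marginal cost: P = 133, giving Q = 41.2.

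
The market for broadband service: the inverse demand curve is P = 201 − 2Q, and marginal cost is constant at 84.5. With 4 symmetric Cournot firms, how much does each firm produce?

q_i = 11.65

With 4 symmetric Cournot firms, each firm's FOC gives 201 − 10q = 84.5, so q = 11.65, Q = 4·11.65 = 46.6, and P = 107.8.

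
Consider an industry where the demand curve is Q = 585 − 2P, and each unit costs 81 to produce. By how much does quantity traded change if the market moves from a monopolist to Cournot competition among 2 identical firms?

Inverting demand: P = 292.5 − 0.5Q.
The monopolist equates marginal revenue to marginal cost: 292.5 − Q = 81, so Q = 211.5. From demand, P = 186.75.
In a 2-firm Cournot equilibrium, symmetry and the first-order condition give q = (292.5 − 81)/(1.5) = 141. So Q = 282 and P = 151.5.
Change in quantity traded: 282 − 211.5 = 70.5.

Quantity traded rises by 70.5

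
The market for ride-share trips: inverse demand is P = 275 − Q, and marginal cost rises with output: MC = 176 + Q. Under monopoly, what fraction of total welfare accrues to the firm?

The monopolist equates marginal revenue to marginal cost: 275 − 2Q = 176 + Q, so Q = 33. From demand, P = 242.
CS = ½·(275 − 242)·33 = 544.5.
PS = P·Q − VC(Q) = 242·33 − (176·33 + ½·1·33²) = 1633.5.
Share captured = PS/TS = 1633.5/2178 = 0.75.

PS/TS = 0.75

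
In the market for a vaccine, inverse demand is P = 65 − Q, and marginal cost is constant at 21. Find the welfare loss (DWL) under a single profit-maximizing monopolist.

DWL = 242

Under competition P = MC = 21, so Q = (65 − 21)/1 = 44.
Monopoly sets MR = MC: 65 − 2Q = 21 ⇒ Q = 22, P = 65 − 22 = 43.
DWL is the triangle between Q = 22 and Q = 44: ½·(44 − 22)·(43 − 21) = 242.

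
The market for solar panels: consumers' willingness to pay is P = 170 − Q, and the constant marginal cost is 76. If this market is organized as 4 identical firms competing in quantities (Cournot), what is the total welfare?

TS = 4241.28

In a 4-firm Cournot equilibrium, symmetry and the first-order condition give q = (170 − 76)/(5) = 18.8. So Q = 75.2 and P = 94.8.
CS = ½·(170 − 94.8)·75.2 = 2827.52; PS = (94.8 − 76)·75.2 = 1413.76; TS = 4241.28.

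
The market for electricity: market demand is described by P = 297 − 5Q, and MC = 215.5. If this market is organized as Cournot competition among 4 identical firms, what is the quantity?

Q = 13.04

With 4 symmetric Cournot firms, each firm's FOC gives 297 − 25q = 215.5, so q = 3.26, Q = 4·3.26 = 13.04, and P = 231.8.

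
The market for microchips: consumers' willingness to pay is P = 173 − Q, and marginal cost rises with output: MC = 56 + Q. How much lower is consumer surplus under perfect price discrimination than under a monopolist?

CS falls by 760.5

A monopolist chooses Q where MR = MC. MR = 173 − 2Q; setting this equal to 56 + Q gives Q = 39 and P = 134.
CS = ½·(173 − 134)·39 = 760.5.
Under first-degree price discrimination the firm charges each unit its demand price and produces up to where P = MC, i.e. Q = 58.5. Consumer surplus is zero; producer surplus equals total surplus.
CS = 0.
Change in consumer surplus: 0 − 760.5 = −760.5.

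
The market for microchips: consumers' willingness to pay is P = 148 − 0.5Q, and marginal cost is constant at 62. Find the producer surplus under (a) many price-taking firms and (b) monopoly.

Competitive firms price at marginal cost: P = 62, giving Q = 172.
PS = (62 − 62)·172 = 0.
A monopolist chooses Q where MR = MC. MR = 148 − Q; setting this equal to 62 gives Q = 86 and P = 105.
PS = (105 − 62)·86 = 3698.

Competition: PS = 0; Monopoly: PS = 3698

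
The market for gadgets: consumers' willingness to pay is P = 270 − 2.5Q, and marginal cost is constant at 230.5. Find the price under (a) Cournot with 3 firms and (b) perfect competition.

Cournot: P = 240.375; Competition: P = 230.5

Cournot with 3 identical firms: the symmetric best-response condition is 270 − 10q = 230.5. Each firm produces q = 3.95, total output Q = 11.85, price P = 240.375.
Perfect competition: P = MC = 230.5, so 270 − 2.5Q = 230.5 and Q = 15.8.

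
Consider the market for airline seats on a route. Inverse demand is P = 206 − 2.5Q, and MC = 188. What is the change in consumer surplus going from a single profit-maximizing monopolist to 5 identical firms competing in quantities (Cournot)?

Consumer surplus rises by 28.8

A monopolist chooses Q where MR = MC. MR = 206 − 5Q; setting this equal to 188 gives Q = 3.6 and P = 197.
CS = ½·(206 − 197)·3.6 = 16.2.
Cournot with 5 identical firms: the symmetric best-response condition is 206 − 15q = 188. Each firm produces q = 1.2, total output Q = 6, price P = 191.
CS = ½·(206 − 191)·6 = 45.
Change in consumer surplus: 45 − 16.2 = 28.8.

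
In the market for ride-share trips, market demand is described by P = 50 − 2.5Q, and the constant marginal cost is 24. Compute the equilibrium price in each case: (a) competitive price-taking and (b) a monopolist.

Competition: P = 24; Monopoly: P = 37

Competitive firms price at marginal cost: P = 24, giving Q = 10.4.
The monopolist equates marginal revenue to marginal cost: 50 − 5Q = 24, so Q = 5.2. From demand, P = 37.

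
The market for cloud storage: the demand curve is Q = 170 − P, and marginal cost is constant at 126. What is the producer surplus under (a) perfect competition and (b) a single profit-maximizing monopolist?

Inverting demand: P = 170 − Q.
Under competition P = MC = 126, so Q = (170 − 126)/1 = 44.
PS = (126 − 126)·44 = 0.
Monopoly sets MR = MC: 170 − 2Q = 126 ⇒ Q = 22, P = 170 − 22 = 148.
PS = (148 − 126)·22 = 484.

Competition: PS = 0; Monopoly: PS = 484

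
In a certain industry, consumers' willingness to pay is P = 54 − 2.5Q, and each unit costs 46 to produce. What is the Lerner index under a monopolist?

A monopolist chooses Q where MR = MC. MR = 54 − 5Q; setting this equal to 46 gives Q = 1.6 and P = 50.
Lerner index = (P − MC)/P = (50 − 46)/50 = 0.08.

Lerner index = 0.08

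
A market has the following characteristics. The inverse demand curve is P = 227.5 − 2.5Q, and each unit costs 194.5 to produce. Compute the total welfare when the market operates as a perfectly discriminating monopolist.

TS = 217.8

Under first-degree price discrimination the firm charges each unit its demand price and produces up to where P = MC, i.e. Q = 13.2. Consumer surplus is zero; producer surplus equals total surplus.
TS = 217.8 (equal to competitive TS).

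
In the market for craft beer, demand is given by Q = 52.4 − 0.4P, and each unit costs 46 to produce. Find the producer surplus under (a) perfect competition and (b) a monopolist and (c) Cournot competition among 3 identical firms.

Inverting demand: P = 131 − 2.5Q.
Perfect competition: P = MC = 46, so 131 − 2.5Q = 46 and Q = 34.
PS = (46 − 46)·34 = 0.
The monopolist equates marginal revenue to marginal cost: 131 − 5Q = 46, so Q = 17. From demand, P = 88.5.
PS = (88.5 − 46)·17 = 722.5.
Cournot with 3 identical firms: the symmetric best-response condition is 131 − 10q = 46. Each firm produces q = 8.5, total output Q = 25.5, price P = 67.25.
PS = (67.25 − 46)·25.5 = 541.875.

Competition: PS = 0; Monopoly: PS = 722.5; Cournot: PS = 541.875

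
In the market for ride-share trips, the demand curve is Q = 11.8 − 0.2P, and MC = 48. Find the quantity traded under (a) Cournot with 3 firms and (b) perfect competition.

Inverting demand: P = 59 − 5Q.
With 3 symmetric Cournot firms, each firm's FOC gives 59 − 20q = 48, so q = 0.55, Q = 3·0.55 = 1.65, and P = 50.75.
Competitive firms price at marginal cost: P = 48, giving Q = 2.2.

Cournot: Q = 1.65; Competition: Q = 2.2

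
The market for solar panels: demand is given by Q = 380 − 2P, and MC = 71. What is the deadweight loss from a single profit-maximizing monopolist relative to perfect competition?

DWL = 3540.25

Inverting demand: P = 190 − 0.5Q.
Under competition P = MC = 71, so Q = (190 − 71)/0.5 = 238.
A monopolist chooses Q where MR = MC. MR = 190 − Q; setting this equal to 71 gives Q = 119 and P = 130.5.
DWL is the triangle between Q = 119 and Q = 238: ½·(238 − 119)·(130.5 − 71) = 3540.25.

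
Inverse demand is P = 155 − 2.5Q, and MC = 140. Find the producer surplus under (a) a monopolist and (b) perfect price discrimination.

Monopoly: PS = 22.5; Perfect PD: PS = 45

A monopolist chooses Q where MR = MC. MR = 155 − 5Q; setting this equal to 140 gives Q = 3 and P = 147.5.
PS = (147.5 − 140)·3 = 22.5.
Under first-degree price discrimination the firm charges each unit its demand price and produces up to where P = MC, i.e. Q = 6. Consumer surplus is zero; producer surplus equals total surplus.
PS = ½·(155 − 140)·6 = 45.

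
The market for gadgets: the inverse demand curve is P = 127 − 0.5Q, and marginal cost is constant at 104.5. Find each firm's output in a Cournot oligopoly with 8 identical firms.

Cournot with 8 identical firms: the symmetric best-response condition is 127 − 4.5q = 104.5. Each firm produces q = 5, total output Q = 40, price P = 107.

q_i = 5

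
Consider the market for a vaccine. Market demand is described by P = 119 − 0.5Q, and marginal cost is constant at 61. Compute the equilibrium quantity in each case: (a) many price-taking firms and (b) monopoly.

Competitive firms price at marginal cost: P = 61, giving Q = 116.
The monopolist equates marginal revenue to marginal cost: 119 − Q = 61, so Q = 58. From demand, P = 90.

Competition: Q = 116; Monopoly: Q = 58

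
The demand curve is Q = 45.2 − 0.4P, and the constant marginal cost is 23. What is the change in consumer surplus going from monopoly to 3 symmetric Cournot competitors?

CS rises by 506.25

Inverting demand: P = 113 − 2.5Q.
Monopoly sets MR = MC: 113 − 5Q = 23 ⇒ Q = 18, P = 113 − 2.5·18 = 68.
CS = ½·(113 − 68)·18 = 405.
With 3 symmetric Cournot firms, each firm's FOC gives 113 − 10q = 23, so q = 9, Q = 3·9 = 27, and P = 45.5.
CS = ½·(113 − 45.5)·27 = 911.25.
Change in consumer surplus: 911.25 − 405 = 506.25.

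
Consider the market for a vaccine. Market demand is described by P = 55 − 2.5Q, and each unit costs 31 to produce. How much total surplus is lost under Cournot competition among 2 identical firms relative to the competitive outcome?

Competitive firms price at marginal cost: P = 31, giving Q = 9.6.
With 2 symmetric Cournot firms, each firm's FOC gives 55 − 7.5q = 31, so q = 3.2, Q = 2·3.2 = 6.4, and P = 39.
DWL is the triangle between Q = 6.4 and Q = 9.6: ½·(9.6 − 6.4)·(39 − 31) = 12.8.

DWL = 12.8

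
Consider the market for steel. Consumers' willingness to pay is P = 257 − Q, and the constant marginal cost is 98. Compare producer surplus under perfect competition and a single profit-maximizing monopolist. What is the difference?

Producer surplus rises by 6320.25

Under competition P = MC = 98, so Q = (257 − 98)/1 = 159.
PS = (98 − 98)·159 = 0.
A monopolist chooses Q where MR = MC. MR = 257 − 2Q; setting this equal to 98 gives Q = 79.5 and P = 177.5.
PS = (177.5 − 98)·79.5 = 6320.25.
Change in producer surplus: 6320.25 − 0 = 6320.25.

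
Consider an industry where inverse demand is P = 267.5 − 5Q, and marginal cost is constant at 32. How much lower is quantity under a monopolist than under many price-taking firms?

Perfect competition: P = MC = 32, so 267.5 − 5Q = 32 and Q = 47.1.
Monopoly sets MR = MC: 267.5 − 10Q = 32 ⇒ Q = 23.55, P = 267.5 − 5·23.55 = 149.75.
Change in quantity: 23.55 − 47.1 = −23.55.

Quantity falls by 23.55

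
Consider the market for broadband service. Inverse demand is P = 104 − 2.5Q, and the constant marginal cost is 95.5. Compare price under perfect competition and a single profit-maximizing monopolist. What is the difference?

Price rises by 4.25

Under competition P = MC = 95.5, so Q = (104 − 95.5)/2.5 = 3.4.
The monopolist equates marginal revenue to marginal cost: 104 − 5Q = 95.5, so Q = 1.7. From demand, P = 99.75.
Change in price: 99.75 − 95.5 = 4.25.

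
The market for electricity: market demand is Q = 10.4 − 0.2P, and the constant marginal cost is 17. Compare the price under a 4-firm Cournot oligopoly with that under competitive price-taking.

Cournot: P = 24; Competition: P = 17

Inverting demand: P = 52 − 5Q.
With 4 symmetric Cournot firms, each firm's FOC gives 52 − 25q = 17, so q = 1.4, Q = 4·1.4 = 5.6, and P = 24.
Under competition P = MC = 17, so Q = (52 − 17)/5 = 7.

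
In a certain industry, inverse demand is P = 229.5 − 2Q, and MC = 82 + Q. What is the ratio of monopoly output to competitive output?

Monopoly sets MR = MC: 229.5 − 4Q = 82 + Q ⇒ Q = 29.5, P = 229.5 − 2·29.5 = 170.5.
Competitive equilibrium sets price equal to marginal cost: 229.5 − 2Q = 82 + Q, so Q = 295/6 and P = 787/6.
Ratio Q_m/Q_c = 29.5/(295/6) = 0.6.

Q_m/Q_c = 0.6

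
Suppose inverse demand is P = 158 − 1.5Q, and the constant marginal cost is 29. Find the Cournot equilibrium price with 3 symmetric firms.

P = 61.25

In a 3-firm Cournot equilibrium, symmetry and the first-order condition give q = (158 − 29)/(6) = 21.5. So Q = 64.5 and P = 61.25.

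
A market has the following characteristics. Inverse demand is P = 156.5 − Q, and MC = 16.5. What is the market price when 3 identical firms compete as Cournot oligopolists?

With 3 symmetric Cournot firms, each firm's FOC gives 156.5 − 4q = 16.5, so q = 35, Q = 3·35 = 105, and P = 51.5.

P = 51.5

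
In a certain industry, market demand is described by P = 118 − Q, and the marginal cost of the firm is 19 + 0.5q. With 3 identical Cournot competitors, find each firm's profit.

π_i = 605

Cournot with 3 identical firms: the symmetric best-response condition is 118 − 4q = 19 + 0.5q. Each firm produces q = 22, total output Q = 66, price P = 52.
Each firm's profit = 52·22 − (19·22 + ½·0.5·22²) = 605.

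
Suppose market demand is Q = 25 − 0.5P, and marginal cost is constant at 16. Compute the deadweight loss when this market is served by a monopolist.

DWL = 72.25

Inverting demand: P = 50 − 2Q.
Under competition P = MC = 16, so Q = (50 − 16)/2 = 17.
A monopolist chooses Q where MR = MC. MR = 50 − 4Q; setting this equal to 16 gives Q = 8.5 and P = 33.
DWL is the triangle between Q = 8.5 and Q = 17: ½·(17 − 8.5)·(33 − 16) = 72.25.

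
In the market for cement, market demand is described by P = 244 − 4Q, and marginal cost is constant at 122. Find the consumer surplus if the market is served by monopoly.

The monopolist equates marginal revenue to marginal cost: 244 − 8Q = 122, so Q = 15.25. From demand, P = 183.
CS = ½·(244 − 183)·15.25 = 465.125.

CS = 465.125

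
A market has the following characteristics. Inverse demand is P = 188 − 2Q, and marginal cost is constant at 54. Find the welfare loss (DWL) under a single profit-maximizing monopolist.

DWL = 1122.25

Perfect competition: P = MC = 54, so 188 − 2Q = 54 and Q = 67.
The monopolist equates marginal revenue to marginal cost: 188 − 4Q = 54, so Q = 33.5. From demand, P = 121.
DWL is the triangle between Q = 33.5 and Q = 67: ½·(67 − 33.5)·(121 − 54) = 1122.25.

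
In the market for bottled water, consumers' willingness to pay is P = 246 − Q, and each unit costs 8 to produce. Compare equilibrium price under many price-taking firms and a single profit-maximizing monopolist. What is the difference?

Equilibrium price rises by 119

Under competition P = MC = 8, so Q = (246 − 8)/1 = 238.
A monopolist chooses Q where MR = MC. MR = 246 − 2Q; setting this equal to 8 gives Q = 119 and P = 127.
Change in equilibrium price: 127 − 8 = 119.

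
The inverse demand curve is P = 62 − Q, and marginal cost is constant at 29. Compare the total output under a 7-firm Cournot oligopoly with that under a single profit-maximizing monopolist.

With 7 symmetric Cournot firms, each firm's FOC gives 62 − 8q = 29, so q = 4.125, Q = 7·4.125 = 28.875, and P = 33.125.
A monopolist chooses Q where MR = MC. MR = 62 − 2Q; setting this equal to 29 gives Q = 16.5 and P = 45.5.

Cournot: Q = 28.875; Monopoly: Q = 16.5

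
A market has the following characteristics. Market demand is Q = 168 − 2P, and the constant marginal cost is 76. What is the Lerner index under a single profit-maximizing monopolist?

Inverting demand: P = 84 − 0.5Q.
Monopoly sets MR = MC: 84 − Q = 76 ⇒ Q = 8, P = 84 − 0.5·8 = 80.
Lerner index = (P − MC)/P = (80 − 76)/80 = 0.05.

Lerner index = 0.05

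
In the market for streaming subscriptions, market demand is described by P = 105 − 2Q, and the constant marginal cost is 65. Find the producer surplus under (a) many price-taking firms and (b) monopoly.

Competition: PS = 0; Monopoly: PS = 200

Competitive firms price at marginal cost: P = 65, giving Q = 20.
PS = (65 − 65)·20 = 0.
A monopolist chooses Q where MR = MC. MR = 105 − 4Q; setting this equal to 65 gives Q = 10 and P = 85.
PS = (85 − 65)·10 = 200.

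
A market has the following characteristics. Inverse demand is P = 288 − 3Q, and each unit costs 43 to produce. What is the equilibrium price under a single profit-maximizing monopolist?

P = 165.5

Monopoly sets MR = MC: 288 − 6Q = 43 ⇒ Q = 245/6, P = 288 − 3·245/6 = 165.5.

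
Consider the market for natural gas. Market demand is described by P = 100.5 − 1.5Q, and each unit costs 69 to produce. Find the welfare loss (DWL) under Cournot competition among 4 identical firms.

DWL = 13.23

Under competition P = MC = 69, so Q = (100.5 − 69)/1.5 = 21.
In a 4-firm Cournot equilibrium, symmetry and the first-order condition give q = (100.5 − 69)/(7.5) = 4.2. So Q = 16.8 and P = 75.3.
DWL is the triangle between Q = 16.8 and Q = 21: ½·(21 − 16.8)·(75.3 − 69) = 13.23.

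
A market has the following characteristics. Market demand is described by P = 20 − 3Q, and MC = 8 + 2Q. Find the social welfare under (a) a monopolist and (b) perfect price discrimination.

A monopolist chooses Q where MR = MC. MR = 20 − 6Q; setting this equal to 8 + 2Q gives Q = 1.5 and P = 15.5.
CS = ½·(20 − 15.5)·1.5 = 3.375; PS = (15.5·1.5 − 8·1.5 − ½·2·1.5²) = 9; TS = 12.375.
Under first-degree price discrimination the firm charges each unit its demand price and produces up to where P = MC, i.e. Q = 2.4. Consumer surplus is zero; producer surplus equals total surplus.
TS = 14.4 (equal to competitive TS).

Monopoly: TS = 12.375; Perfect PD: TS = 14.4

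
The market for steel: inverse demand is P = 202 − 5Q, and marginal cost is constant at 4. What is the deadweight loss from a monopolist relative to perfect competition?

Perfect competition: P = MC = 4, so 202 − 5Q = 4 and Q = 39.6.
The monopolist equates marginal revenue to marginal cost: 202 − 10Q = 4, so Q = 19.8. From demand, P = 103.
DWL is the triangle between Q = 19.8 and Q = 39.6: ½·(39.6 − 19.8)·(103 − 4) = 980.1.

DWL = 980.1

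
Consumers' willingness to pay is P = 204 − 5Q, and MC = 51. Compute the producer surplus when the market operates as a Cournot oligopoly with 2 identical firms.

PS = 1040.4

In a 2-firm Cournot equilibrium, symmetry and the first-order condition give q = (204 − 51)/(15) = 10.2. So Q = 20.4 and P = 102.
PS = (102 − 51)·20.4 = 1040.4.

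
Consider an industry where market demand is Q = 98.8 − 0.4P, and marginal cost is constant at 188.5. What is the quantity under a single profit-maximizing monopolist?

Inverting demand: P = 247 − 2.5Q.
A monopolist chooses Q where MR = MC. MR = 247 − 5Q; setting this equal to 188.5 gives Q = 11.7 and P = 217.75.

Q = 11.7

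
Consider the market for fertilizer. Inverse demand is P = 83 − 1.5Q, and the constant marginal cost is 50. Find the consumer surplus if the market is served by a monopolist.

CS = 90.75

Monopoly sets MR = MC: 83 − 3Q = 50 ⇒ Q = 11, P = 83 − 1.5·11 = 66.5.
CS = ½·(83 − 66.5)·11 = 90.75.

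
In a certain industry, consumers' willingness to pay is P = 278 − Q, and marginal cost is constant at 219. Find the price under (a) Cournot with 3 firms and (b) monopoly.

Cournot with 3 identical firms: the symmetric best-response condition is 278 − 4q = 219. Each firm produces q = 14.75, total output Q = 44.25, price P = 233.75.
A monopolist chooses Q where MR = MC. MR = 278 − 2Q; setting this equal to 219 gives Q = 29.5 and P = 248.5.

Cournot: P = 233.75; Monopoly: P = 248.5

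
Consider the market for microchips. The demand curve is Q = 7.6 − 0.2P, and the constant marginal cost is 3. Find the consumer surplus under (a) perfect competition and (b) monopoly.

Inverting demand: P = 38 − 5Q.
Competitive firms price at marginal cost: P = 3, giving Q = 7.
CS = ½·(38 − 3)·7 = 122.5.
The monopolist equates marginal revenue to marginal cost: 38 − 10Q = 3, so Q = 3.5. From demand, P = 20.5.
CS = ½·(38 − 20.5)·3.5 = 30.625.

Competition: CS = 122.5; Monopoly: CS = 30.625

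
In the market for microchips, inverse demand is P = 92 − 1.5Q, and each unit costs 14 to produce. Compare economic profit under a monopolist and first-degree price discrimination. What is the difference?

π rises by 1014

Monopoly sets MR = MC: 92 − 3Q = 14 ⇒ Q = 26, P = 92 − 1.5·26 = 53.
Profit = (53 − 14)·26 = 1014.
With perfect price discrimination, output is the efficient level Q = 52 (where demand meets MC), but every buyer pays their willingness to pay: CS = 0 and PS = total surplus.
PS equals the full surplus area, 2028. Profit = 2028 = 2028.
Change in economic profit: 2028 − 1014 = 1014.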